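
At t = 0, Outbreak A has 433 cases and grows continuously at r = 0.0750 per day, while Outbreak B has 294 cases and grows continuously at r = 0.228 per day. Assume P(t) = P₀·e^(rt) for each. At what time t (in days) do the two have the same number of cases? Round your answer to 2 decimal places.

t ≈ 2.53 days

433·e^(0.075t) = 294·e^(0.228t)
433/294 = e^((0.228 − 0.075)t) → ln(1.47279) = 0.153·t
t = 0.38716 / 0.153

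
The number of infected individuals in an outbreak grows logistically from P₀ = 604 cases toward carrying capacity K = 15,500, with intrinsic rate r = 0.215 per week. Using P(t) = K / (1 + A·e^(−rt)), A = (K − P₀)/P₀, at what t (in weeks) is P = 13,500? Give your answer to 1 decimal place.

t ≈ 23.8 weeks

A = (15500 − 604)/604 = 24.66225
13500 = 15500/(1 + 24.66225·e^(−0.215t)) → 1 + 24.66225·e^(−0.215t) = 1.14815
e^(−0.215t) = 0.006007 → t = ln(166.4702)/0.215 = 5.11482/0.215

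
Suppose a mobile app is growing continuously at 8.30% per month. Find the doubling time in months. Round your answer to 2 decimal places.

doubling time = ln(2) / |r| = 0.69315 / 0.083

doubling time ≈ 8.35 months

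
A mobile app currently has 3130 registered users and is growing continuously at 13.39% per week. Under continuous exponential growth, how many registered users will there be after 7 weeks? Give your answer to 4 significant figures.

P(7) = 3130 · e^(0.1339·7) = 3130 · e^(0.9373)
= 3130 · 2.55308 ≈ 7991.14

≈ 7,991 registered users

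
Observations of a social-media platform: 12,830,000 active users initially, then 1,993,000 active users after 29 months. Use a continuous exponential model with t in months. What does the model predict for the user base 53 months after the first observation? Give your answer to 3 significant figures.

≈ 427,000 active users

r = ln(1993000/12830000) / 29 ≈ -0.064212 per month
P(53) = 12830000 · e^(-0.064212·53) = 12830000 · 0.03327 ≈ 426797.94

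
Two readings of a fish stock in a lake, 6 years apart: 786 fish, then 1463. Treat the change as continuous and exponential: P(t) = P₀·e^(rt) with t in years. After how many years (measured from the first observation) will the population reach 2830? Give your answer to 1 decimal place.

t ≈ 12.4 years

r = ln(1463/786) / 6 ≈ 0.103548 per year
t = ln(2830/786) / r = 1.28108 / 0.103548 ≈ 12.372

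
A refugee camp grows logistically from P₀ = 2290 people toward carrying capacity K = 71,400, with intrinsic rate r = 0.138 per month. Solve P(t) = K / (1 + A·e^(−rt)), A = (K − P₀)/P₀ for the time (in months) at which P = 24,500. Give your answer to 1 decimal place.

t ≈ 20.0 months

A = (71400 − 2290)/2290 = 30.17904
24500 = 71400/(1 + 30.17904·e^(−0.138t)) → 1 + 30.17904·e^(−0.138t) = 2.91429
e^(−0.138t) = 0.063431 → t = ln(15.76517)/0.138 = 2.7578/0.138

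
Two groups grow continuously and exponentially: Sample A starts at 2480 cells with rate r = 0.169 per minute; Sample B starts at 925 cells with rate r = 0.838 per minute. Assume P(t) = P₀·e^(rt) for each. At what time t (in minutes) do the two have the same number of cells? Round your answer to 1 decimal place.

t ≈ 1.5 minutes

2480·e^(0.169t) = 925·e^(0.838t)
2480/925 = e^((0.838 − 0.169)t) → ln(2.68108) = 0.669·t
t = 0.98622 / 0.669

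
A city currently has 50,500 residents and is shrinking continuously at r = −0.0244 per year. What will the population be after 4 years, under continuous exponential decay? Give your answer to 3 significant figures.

≈ 45,800 residents

P(4) = 50500 · e^(-0.0244·4) = 50500 · e^(-0.0976)
= 50500 · 0.90701 ≈ 45804.09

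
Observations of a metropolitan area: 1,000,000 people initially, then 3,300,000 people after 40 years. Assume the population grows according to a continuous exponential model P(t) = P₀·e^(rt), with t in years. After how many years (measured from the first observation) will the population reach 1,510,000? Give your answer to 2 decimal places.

r = ln(3300000/1000000) / 40 ≈ 0.029848 per year
t = ln(1510000/1000000) / r = 0.41211 / 0.029848 ≈ 13.807

t ≈ 13.81 years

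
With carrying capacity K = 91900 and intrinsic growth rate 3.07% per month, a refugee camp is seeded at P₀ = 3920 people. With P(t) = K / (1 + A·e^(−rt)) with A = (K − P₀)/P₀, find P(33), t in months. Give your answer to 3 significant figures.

A = (91900 − 3920)/3920 = 22.44388
P(33) = 91900 / (1 + 22.44388·e^(−0.0307·33)) = 91900 / (1 + 22.44388·0.363092)
= 91900 / 9.14918 ≈ 10044.61

≈ 10,000 people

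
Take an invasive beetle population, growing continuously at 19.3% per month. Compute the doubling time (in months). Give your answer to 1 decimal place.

doubling time ≈ 3.6 months

doubling time = ln(2) / |r| = 0.69315 / 0.193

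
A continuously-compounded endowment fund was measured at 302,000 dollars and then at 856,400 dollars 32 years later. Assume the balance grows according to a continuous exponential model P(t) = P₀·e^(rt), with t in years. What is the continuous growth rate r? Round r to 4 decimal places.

856400 = 302000 · e^(r·32)
e^(32r) = 856400/302000 = 2.83576
r = ln(2.83576) / 32 = 1.04231 / 32

r ≈ 0.0326 per year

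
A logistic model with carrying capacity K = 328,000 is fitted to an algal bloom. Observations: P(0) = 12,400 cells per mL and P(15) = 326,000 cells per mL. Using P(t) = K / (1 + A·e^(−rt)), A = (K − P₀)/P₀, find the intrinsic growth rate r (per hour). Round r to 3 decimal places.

A = (328000 − 12400)/12400 = 25.45161
326000 = 328000/(1 + 25.45161·e^(−r·15)) → e^(−15r) = (1.00613 − 1)/25.45161 = 0.000241
r = −ln(0.000241)/15 = 8.33053/15

r ≈ 0.555 per hour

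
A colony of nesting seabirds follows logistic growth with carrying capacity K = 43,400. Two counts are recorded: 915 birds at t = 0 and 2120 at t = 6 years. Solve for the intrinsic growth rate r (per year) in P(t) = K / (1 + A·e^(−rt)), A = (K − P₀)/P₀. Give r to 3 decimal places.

A = (43400 − 915)/915 = 46.43169
2120 = 43400/(1 + 46.43169·e^(−r·6)) → e^(−6r) = (20.4717 − 1)/46.43169 = 0.419362
r = −ln(0.419362)/6 = 0.86902/6

r ≈ 0.145 per year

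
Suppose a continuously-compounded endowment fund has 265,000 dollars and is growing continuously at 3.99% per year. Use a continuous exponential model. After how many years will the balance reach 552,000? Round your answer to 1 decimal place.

552000 = 265000 · e^(0.0399·t)
t = ln(552000/265000) / 0.0399 = ln(2.08302) / 0.0399 = 0.73382 / 0.0399

t ≈ 18.4 years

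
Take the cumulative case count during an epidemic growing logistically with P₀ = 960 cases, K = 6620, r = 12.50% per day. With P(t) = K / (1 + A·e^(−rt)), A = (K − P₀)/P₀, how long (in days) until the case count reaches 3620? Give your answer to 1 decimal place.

A = (6620 − 960)/960 = 5.89583
3620 = 6620/(1 + 5.89583·e^(−0.125t)) → 1 + 5.89583·e^(−0.125t) = 1.82873
e^(−0.125t) = 0.140562 → t = ln(7.11431)/0.125 = 1.96211/0.125

t ≈ 15.7 days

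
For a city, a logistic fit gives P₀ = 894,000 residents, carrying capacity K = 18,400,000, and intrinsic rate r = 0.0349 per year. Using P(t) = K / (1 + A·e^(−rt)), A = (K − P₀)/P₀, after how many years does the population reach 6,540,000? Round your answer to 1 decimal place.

A = (18400000 − 894000)/894000 = 19.58166
6540000 = 18400000/(1 + 19.58166·e^(−0.0349t)) → 1 + 19.58166·e^(−0.0349t) = 2.81346
e^(−0.0349t) = 0.09261 → t = ln(10.79798)/0.0349 = 2.37936/0.0349

t ≈ 68.2 years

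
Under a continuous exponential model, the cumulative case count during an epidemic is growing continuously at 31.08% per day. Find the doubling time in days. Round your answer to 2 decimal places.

doubling time = ln(2) / |r| = 0.69315 / 0.3108

doubling time ≈ 2.23 days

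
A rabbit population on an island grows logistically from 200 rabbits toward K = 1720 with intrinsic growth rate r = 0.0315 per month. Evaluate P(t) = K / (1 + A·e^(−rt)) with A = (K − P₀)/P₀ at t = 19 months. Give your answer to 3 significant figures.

≈ 332 rabbits

A = (1720 − 200)/200 = 7.6
P(19) = 1720 / (1 + 7.6·e^(−0.0315·19)) = 1720 / (1 + 7.6·0.549635)
= 1720 / 5.17723 ≈ 332.22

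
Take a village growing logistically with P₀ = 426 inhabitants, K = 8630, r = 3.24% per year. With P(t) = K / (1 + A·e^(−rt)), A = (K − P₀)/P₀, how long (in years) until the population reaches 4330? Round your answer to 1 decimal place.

t ≈ 91.5 years

A = (8630 − 426)/426 = 19.25822
4330 = 8630/(1 + 19.25822·e^(−0.0324t)) → 1 + 19.25822·e^(−0.0324t) = 1.99307
e^(−0.0324t) = 0.051566 → t = ln(19.39258)/0.0324 = 2.96489/0.0324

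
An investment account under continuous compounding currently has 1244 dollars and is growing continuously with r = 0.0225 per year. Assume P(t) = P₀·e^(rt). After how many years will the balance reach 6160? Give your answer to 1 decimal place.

6160 = 1244 · e^(0.0225·t)
t = ln(6160/1244) / 0.0225 = ln(4.95177) / 0.0225 = 1.59974 / 0.0225

t ≈ 71.1 years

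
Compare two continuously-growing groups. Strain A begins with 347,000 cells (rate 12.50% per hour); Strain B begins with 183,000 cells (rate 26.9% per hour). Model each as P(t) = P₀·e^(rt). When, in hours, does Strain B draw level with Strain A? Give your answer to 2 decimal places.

t ≈ 4.44 hours

347000·e^(0.125t) = 183000·e^(0.269t)
347000/183000 = e^((0.269 − 0.125)t) → ln(1.89617) = 0.144·t
t = 0.63984 / 0.144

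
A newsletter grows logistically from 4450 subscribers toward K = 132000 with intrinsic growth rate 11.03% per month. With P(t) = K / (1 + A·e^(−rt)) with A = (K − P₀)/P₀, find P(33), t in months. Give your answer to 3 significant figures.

≈ 75,300 subscribers

A = (132000 − 4450)/4450 = 28.66292
P(33) = 132000 / (1 + 28.66292·e^(−0.1103·33)) = 132000 / (1 + 28.66292·0.026255)
= 132000 / 1.75254 ≈ 75319.07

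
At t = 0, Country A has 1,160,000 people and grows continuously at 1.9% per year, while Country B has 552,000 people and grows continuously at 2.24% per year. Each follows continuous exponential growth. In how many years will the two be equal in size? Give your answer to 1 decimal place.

t ≈ 218.4 years

1160000·e^(0.019t) = 552000·e^(0.0224t)
1160000/552000 = e^((0.0224 − 0.019)t) → ln(2.10145) = 0.0034·t
t = 0.74263 / 0.0034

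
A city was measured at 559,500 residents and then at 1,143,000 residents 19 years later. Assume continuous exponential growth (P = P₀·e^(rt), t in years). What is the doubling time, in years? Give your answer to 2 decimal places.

doubling time ≈ 18.44 years

r = ln(1143000/559500) / 19 = ln(2.0429) / 19 ≈ 0.037598 per year
doubling time = ln 2 / |r| = 0.69315 / 0.037598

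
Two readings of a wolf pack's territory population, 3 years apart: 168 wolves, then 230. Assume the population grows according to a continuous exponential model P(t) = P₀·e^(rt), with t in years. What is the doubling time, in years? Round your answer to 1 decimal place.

doubling time ≈ 6.6 years

r = ln(230/168) / 3 = ln(1.36905) / 3 ≈ 0.104705 per year
doubling time = ln 2 / |r| = 0.69315 / 0.104705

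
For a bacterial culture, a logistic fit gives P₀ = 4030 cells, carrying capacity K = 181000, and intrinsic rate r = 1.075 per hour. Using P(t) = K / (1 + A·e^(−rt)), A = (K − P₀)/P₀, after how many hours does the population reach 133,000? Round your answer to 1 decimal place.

t ≈ 4.5 hours

A = (181000 − 4030)/4030 = 43.91315
133000 = 181000/(1 + 43.91315·e^(−1.075t)) → 1 + 43.91315·e^(−1.075t) = 1.3609
e^(−1.075t) = 0.008219 → t = ln(121.67602)/1.075 = 4.80136/1.075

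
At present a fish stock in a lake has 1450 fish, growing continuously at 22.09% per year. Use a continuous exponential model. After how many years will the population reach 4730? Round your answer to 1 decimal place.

t ≈ 5.4 years

4730 = 1450 · e^(0.2209·t)
t = ln(4730/1450) / 0.2209 = ln(3.26207) / 0.2209 = 1.18236 / 0.2209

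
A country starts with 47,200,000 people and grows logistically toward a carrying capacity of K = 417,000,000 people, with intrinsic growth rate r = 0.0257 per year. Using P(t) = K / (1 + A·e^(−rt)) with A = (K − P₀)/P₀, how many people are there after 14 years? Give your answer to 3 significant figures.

A = (417000000 − 47200000)/47200000 = 7.83475
P(14) = 417000000 / (1 + 7.83475·e^(−0.0257·14)) = 417000000 / (1 + 7.83475·0.697816)
= 417000000 / 6.46721 ≈ 64479118.79

≈ 64,500,000 people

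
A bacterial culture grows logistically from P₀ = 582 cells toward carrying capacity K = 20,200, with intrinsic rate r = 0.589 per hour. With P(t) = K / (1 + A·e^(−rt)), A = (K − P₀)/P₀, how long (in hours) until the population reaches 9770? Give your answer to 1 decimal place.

t ≈ 5.9 hours

A = (20200 − 582)/582 = 33.7079
9770 = 20200/(1 + 33.7079·e^(−0.589t)) → 1 + 33.7079·e^(−0.589t) = 2.06755
e^(−0.589t) = 0.031671 → t = ln(31.5749)/0.589 = 3.45236/0.589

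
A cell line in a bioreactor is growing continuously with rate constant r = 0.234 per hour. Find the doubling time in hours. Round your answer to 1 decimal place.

doubling time ≈ 3.0 hours

doubling time = ln(2) / |r| = 0.69315 / 0.234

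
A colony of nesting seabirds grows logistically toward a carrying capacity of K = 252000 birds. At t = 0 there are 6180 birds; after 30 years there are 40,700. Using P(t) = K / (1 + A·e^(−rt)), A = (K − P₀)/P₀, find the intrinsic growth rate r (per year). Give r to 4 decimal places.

r ≈ 0.0679 per year

A = (252000 − 6180)/6180 = 39.7767
40700 = 252000/(1 + 39.7767·e^(−r·30)) → e^(−30r) = (6.19165 − 1)/39.7767 = 0.13052
r = −ln(0.13052)/30 = 2.03623/30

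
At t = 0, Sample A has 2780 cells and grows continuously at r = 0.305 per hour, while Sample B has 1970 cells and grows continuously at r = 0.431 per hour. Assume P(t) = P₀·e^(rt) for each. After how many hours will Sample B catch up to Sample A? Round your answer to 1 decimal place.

2780·e^(0.305t) = 1970·e^(0.431t)
2780/1970 = e^((0.431 − 0.305)t) → ln(1.41117) = 0.126·t
t = 0.34442 / 0.126

t ≈ 2.7 hours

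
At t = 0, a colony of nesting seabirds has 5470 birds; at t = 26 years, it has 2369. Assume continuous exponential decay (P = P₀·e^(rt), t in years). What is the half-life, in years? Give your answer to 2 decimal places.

half-life ≈ 21.54 years

r = ln(2369/5470) / 26 = ln(0.43309) / 26 ≈ -0.032185 per year
half-life = ln 2 / |r| = 0.69315 / 0.032185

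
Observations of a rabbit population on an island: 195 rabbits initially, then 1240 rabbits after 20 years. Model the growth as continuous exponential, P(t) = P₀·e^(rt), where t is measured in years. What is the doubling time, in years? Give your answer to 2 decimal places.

doubling time ≈ 7.49 years

r = ln(1240/195) / 20 = ln(6.35897) / 20 ≈ 0.092493 per year
doubling time = ln 2 / |r| = 0.69315 / 0.092493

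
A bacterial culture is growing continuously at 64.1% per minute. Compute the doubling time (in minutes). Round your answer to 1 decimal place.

doubling time ≈ 1.1 minutes

doubling time = ln(2) / |r| = 0.69315 / 0.641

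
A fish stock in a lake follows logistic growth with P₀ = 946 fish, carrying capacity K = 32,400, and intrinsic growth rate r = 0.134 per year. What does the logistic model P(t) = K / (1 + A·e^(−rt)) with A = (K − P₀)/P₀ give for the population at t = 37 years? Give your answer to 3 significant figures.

≈ 26,300 fish

A = (32400 − 946)/946 = 33.24947
P(37) = 32400 / (1 + 33.24947·e^(−0.134·37)) = 32400 / (1 + 33.24947·0.007027)
= 32400 / 1.23364 ≈ 26263.68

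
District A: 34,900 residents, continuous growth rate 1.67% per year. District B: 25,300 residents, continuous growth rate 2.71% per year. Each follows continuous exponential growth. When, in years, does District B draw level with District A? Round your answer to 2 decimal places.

t ≈ 30.93 years

34900·e^(0.0167t) = 25300·e^(0.0271t)
34900/25300 = e^((0.0271 − 0.0167)t) → ln(1.37945) = 0.0104·t
t = 0.32168 / 0.0104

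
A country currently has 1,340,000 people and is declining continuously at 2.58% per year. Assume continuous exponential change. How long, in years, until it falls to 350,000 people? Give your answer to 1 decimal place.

350000 = 1340000 · e^(-0.0258·t)
t = ln(350000/1340000) / -0.0258 = ln(0.26119) / -0.0258 = -1.34249 / -0.0258

t ≈ 52.0 years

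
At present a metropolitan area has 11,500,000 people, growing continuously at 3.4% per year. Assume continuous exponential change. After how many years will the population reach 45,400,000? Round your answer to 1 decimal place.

t ≈ 40.4 years

45400000 = 11500000 · e^(0.034·t)
t = ln(45400000/11500000) / 0.034 = ln(3.94783) / 0.034 = 1.37317 / 0.034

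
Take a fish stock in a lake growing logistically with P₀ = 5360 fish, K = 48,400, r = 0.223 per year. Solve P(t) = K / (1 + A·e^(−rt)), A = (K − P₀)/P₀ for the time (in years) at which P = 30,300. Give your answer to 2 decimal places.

t ≈ 11.65 years

A = (48400 − 5360)/5360 = 8.02985
30300 = 48400/(1 + 8.02985·e^(−0.223t)) → 1 + 8.02985·e^(−0.223t) = 1.59736
e^(−0.223t) = 0.074392 → t = ln(13.44224)/0.223 = 2.5984/0.223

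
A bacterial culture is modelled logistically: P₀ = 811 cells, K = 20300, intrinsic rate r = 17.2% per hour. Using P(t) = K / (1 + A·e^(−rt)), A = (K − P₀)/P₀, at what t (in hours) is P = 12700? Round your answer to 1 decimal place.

t ≈ 21.5 hours

A = (20300 − 811)/811 = 24.03083
12700 = 20300/(1 + 24.03083·e^(−0.172t)) → 1 + 24.03083·e^(−0.172t) = 1.59843
e^(−0.172t) = 0.024902 → t = ln(40.15678)/0.172 = 3.69279/0.172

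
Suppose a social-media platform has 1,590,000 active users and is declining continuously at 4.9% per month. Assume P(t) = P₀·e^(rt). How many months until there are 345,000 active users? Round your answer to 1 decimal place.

t ≈ 31.2 months

345000 = 1590000 · e^(-0.049·t)
t = ln(345000/1590000) / -0.049 = ln(0.21698) / -0.049 = -1.52794 / -0.049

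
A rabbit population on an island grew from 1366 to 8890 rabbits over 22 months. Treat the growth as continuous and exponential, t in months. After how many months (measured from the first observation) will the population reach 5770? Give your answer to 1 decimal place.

r = ln(8890/1366) / 22 ≈ 0.085138 per month
t = ln(5770/1366) / r = 1.44079 / 0.085138 ≈ 16.923

t ≈ 16.9 months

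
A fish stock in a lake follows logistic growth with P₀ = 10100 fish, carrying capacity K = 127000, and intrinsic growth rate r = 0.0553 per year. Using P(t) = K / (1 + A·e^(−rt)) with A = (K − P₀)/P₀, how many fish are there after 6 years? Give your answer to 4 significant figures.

≈ 13,650 fish

A = (127000 − 10100)/10100 = 11.57426
P(6) = 127000 / (1 + 11.57426·e^(−0.0553·6)) = 127000 / (1 + 11.57426·0.717631)
= 127000 / 9.30604 ≈ 13647.04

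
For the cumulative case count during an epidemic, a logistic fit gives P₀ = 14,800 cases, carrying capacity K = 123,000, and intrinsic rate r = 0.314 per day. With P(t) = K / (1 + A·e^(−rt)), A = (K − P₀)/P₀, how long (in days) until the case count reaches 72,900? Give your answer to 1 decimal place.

A = (123000 − 14800)/14800 = 7.31081
72900 = 123000/(1 + 7.31081·e^(−0.314t)) → 1 + 7.31081·e^(−0.314t) = 1.68724
e^(−0.314t) = 0.094004 → t = ln(10.63789)/0.314 = 2.36442/0.314

t ≈ 7.5 days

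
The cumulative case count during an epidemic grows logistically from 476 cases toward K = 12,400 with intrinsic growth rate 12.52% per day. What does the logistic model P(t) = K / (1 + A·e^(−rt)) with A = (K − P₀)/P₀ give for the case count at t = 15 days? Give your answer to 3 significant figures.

≈ 2,570 cases

A = (12400 − 476)/476 = 25.05042
P(15) = 12400 / (1 + 25.05042·e^(−0.1252·15)) = 12400 / (1 + 25.05042·0.152896)
= 12400 / 4.8301 ≈ 2567.24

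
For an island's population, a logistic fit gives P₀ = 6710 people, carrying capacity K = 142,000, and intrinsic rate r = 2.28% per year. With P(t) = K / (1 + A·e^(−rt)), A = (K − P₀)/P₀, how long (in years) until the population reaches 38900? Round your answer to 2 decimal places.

A = (142000 − 6710)/6710 = 20.16244
38900 = 142000/(1 + 20.16244·e^(−0.0228t)) → 1 + 20.16244·e^(−0.0228t) = 3.65039
e^(−0.0228t) = 0.131452 → t = ln(7.60736)/0.0228 = 2.02912/0.0228

t ≈ 89.00 years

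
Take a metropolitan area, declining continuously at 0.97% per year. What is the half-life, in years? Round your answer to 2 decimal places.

half-life = ln(2) / |r| = 0.69315 / 0.0097

half-life ≈ 71.46 years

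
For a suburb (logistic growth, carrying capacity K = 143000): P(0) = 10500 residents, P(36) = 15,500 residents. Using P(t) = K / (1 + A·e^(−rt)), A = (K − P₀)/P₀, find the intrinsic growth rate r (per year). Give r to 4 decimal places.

A = (143000 − 10500)/10500 = 12.61905
15500 = 143000/(1 + 12.61905·e^(−r·36)) → e^(−36r) = (9.22581 − 1)/12.61905 = 0.651856
r = −ln(0.651856)/36 = 0.42793/36

r ≈ 0.0119 per year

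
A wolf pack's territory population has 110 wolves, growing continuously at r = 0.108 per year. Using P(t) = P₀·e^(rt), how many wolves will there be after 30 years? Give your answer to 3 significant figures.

P(30) = 110 · e^(0.108·30) = 110 · e^(3.24)
= 110 · 25.53372 ≈ 2808.71

≈ 2,810 wolves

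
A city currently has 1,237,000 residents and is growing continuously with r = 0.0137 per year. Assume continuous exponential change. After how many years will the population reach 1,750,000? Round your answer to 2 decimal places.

t ≈ 25.32 years

1750000 = 1237000 · e^(0.0137·t)
t = ln(1750000/1237000) / 0.0137 = ln(1.41471) / 0.0137 = 0.34693 / 0.0137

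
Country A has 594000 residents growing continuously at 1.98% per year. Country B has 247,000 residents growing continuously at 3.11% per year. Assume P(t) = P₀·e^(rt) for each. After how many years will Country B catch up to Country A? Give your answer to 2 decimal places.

594000·e^(0.0198t) = 247000·e^(0.0311t)
594000/247000 = e^((0.0311 − 0.0198)t) → ln(2.40486) = 0.0113·t
t = 0.87749 / 0.0113

t ≈ 77.65 years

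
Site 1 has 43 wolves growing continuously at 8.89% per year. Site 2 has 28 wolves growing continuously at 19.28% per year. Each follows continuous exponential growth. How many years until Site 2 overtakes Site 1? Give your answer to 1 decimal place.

t ≈ 4.1 years

43·e^(0.0889t) = 28·e^(0.1928t)
43/28 = e^((0.1928 − 0.0889)t) → ln(1.53571) = 0.1039·t
t = 0.429 / 0.1039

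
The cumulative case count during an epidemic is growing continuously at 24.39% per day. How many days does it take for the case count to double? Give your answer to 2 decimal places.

doubling time ≈ 2.84 days

doubling time = ln(2) / |r| = 0.69315 / 0.2439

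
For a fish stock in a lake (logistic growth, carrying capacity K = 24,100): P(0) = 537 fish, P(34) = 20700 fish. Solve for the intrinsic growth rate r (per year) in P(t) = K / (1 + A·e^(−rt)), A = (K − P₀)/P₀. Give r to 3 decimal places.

r ≈ 0.164 per year

A = (24100 − 537)/537 = 43.87896
20700 = 24100/(1 + 43.87896·e^(−r·34)) → e^(−34r) = (1.16425 − 1)/43.87896 = 0.003743
r = −ln(0.003743)/34 = 5.58779/34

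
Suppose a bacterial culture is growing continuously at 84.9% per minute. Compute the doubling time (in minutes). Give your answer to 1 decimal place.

doubling time = ln(2) / |r| = 0.69315 / 0.849

doubling time ≈ 0.8 minutes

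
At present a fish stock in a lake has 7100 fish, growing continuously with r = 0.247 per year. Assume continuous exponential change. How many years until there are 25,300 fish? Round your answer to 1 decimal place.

25300 = 7100 · e^(0.247·t)
t = ln(25300/7100) / 0.247 = ln(3.56338) / 0.247 = 1.27071 / 0.247

t ≈ 5.1 years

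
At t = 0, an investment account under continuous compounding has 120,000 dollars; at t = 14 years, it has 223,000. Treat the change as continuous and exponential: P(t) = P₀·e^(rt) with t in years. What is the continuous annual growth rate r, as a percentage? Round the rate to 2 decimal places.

r ≈ 4.43% per year

223000 = 120000 · e^(r·14)
e^(14r) = 223000/120000 = 1.85833
r = ln(1.85833) / 14 = 0.61968 / 14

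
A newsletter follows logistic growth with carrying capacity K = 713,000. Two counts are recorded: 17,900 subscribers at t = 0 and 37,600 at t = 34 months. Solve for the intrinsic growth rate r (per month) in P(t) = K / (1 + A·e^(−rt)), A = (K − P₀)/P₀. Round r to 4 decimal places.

r ≈ 0.0227 per month

A = (713000 − 17900)/17900 = 38.8324
37600 = 713000/(1 + 38.8324·e^(−r·34)) → e^(−34r) = (18.96277 − 1)/38.8324 = 0.462572
r = −ln(0.462572)/34 = 0.77095/34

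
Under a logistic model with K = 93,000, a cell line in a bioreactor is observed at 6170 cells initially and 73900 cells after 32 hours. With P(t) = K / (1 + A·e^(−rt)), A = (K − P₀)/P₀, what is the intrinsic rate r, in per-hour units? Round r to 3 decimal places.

A = (93000 − 6170)/6170 = 14.07293
73900 = 93000/(1 + 14.07293·e^(−r·32)) → e^(−32r) = (1.25846 − 1)/14.07293 = 0.018366
r = −ln(0.018366)/32 = 3.99728/32

r ≈ 0.125 per hour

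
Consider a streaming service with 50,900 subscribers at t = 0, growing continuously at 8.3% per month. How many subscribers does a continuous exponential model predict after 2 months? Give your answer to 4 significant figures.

P(2) = 50900 · e^(0.083·2) = 50900 · e^(0.166)
= 50900 · 1.18057 ≈ 60091.17

≈ 60,090 subscribers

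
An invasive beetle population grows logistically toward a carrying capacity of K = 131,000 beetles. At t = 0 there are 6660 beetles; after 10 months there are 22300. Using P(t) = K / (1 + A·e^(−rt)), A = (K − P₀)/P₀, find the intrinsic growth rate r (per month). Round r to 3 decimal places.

A = (131000 − 6660)/6660 = 18.66967
22300 = 131000/(1 + 18.66967·e^(−r·10)) → e^(−10r) = (5.87444 − 1)/18.66967 = 0.261089
r = −ln(0.261089)/10 = 1.3429/10

r ≈ 0.134 per month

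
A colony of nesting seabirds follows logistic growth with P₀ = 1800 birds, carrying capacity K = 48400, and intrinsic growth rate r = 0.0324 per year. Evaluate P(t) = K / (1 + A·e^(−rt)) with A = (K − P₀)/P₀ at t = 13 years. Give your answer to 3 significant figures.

A = (48400 − 1800)/1800 = 25.88889
P(13) = 48400 / (1 + 25.88889·e^(−0.0324·13)) = 48400 / (1 + 25.88889·0.656259)
= 48400 / 17.98981 ≈ 2690.41

≈ 2,690 birds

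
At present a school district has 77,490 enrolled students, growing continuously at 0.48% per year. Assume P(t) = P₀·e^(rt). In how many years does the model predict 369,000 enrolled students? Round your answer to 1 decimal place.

t ≈ 325.1 years

369000 = 77490 · e^(0.0048·t)
t = ln(369000/77490) / 0.0048 = ln(4.7619) / 0.0048 = 1.56065 / 0.0048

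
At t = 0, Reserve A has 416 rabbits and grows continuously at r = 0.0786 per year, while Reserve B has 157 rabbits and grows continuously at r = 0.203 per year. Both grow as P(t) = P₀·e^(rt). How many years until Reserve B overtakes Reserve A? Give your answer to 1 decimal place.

416·e^(0.0786t) = 157·e^(0.203t)
416/157 = e^((0.203 − 0.0786)t) → ln(2.64968) = 0.1244·t
t = 0.97444 / 0.1244

t ≈ 7.8 years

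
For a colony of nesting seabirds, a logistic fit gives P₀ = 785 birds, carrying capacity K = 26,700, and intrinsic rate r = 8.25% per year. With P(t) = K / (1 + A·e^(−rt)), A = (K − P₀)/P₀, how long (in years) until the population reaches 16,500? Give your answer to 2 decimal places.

t ≈ 48.22 years

A = (26700 − 785)/785 = 33.01274
16500 = 26700/(1 + 33.01274·e^(−0.0825t)) → 1 + 33.01274·e^(−0.0825t) = 1.61818
e^(−0.0825t) = 0.018726 → t = ln(53.40296)/0.0825 = 3.97787/0.0825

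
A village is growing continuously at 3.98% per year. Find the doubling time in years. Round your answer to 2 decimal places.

doubling time ≈ 17.42 years

doubling time = ln(2) / |r| = 0.69315 / 0.0398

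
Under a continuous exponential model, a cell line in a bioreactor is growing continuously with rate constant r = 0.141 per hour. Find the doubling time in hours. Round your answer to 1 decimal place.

doubling time = ln(2) / |r| = 0.69315 / 0.141

doubling time ≈ 4.9 hours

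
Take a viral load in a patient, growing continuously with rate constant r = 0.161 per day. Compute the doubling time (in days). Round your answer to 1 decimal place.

doubling time = ln(2) / |r| = 0.69315 / 0.161

doubling time ≈ 4.3 days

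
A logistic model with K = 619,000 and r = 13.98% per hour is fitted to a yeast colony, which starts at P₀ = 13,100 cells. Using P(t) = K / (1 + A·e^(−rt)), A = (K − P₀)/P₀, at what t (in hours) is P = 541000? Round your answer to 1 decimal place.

t ≈ 41.3 hours

A = (619000 − 13100)/13100 = 46.25191
541000 = 619000/(1 + 46.25191·e^(−0.1398t)) → 1 + 46.25191·e^(−0.1398t) = 1.14418
e^(−0.1398t) = 0.003117 → t = ln(320.79849)/0.1398 = 5.77081/0.1398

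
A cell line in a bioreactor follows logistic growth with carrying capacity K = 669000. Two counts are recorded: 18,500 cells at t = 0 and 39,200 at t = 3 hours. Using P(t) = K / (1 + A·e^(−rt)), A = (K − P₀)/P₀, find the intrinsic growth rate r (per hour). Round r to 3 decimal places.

A = (669000 − 18500)/18500 = 35.16216
39200 = 669000/(1 + 35.16216·e^(−r·3)) → e^(−3r) = (17.06633 − 1)/35.16216 = 0.456921
r = −ln(0.456921)/3 = 0.78325/3

r ≈ 0.261 per hour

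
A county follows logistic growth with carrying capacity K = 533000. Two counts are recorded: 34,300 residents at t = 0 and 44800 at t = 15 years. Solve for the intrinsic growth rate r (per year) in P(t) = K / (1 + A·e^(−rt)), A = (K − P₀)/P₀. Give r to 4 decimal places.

A = (533000 − 34300)/34300 = 14.53936
44800 = 533000/(1 + 14.53936·e^(−r·15)) → e^(−15r) = (11.89732 − 1)/14.53936 = 0.749505
r = −ln(0.749505)/15 = 0.28834/15

r ≈ 0.0192 per year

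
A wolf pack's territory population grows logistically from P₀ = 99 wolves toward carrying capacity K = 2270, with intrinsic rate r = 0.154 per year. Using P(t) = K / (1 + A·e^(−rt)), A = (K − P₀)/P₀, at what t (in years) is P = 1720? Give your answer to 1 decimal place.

A = (2270 − 99)/99 = 21.92929
1720 = 2270/(1 + 21.92929·e^(−0.154t)) → 1 + 21.92929·e^(−0.154t) = 1.31977
e^(−0.154t) = 0.014582 → t = ln(68.57888)/0.154 = 4.22798/0.154

t ≈ 27.5 years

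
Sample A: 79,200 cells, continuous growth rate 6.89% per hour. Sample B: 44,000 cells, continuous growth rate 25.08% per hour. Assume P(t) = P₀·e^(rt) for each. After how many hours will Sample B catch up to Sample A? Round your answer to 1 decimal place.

79200·e^(0.0689t) = 44000·e^(0.2508t)
79200/44000 = e^((0.2508 − 0.0689)t) → ln(1.8) = 0.1819·t
t = 0.58779 / 0.1819

t ≈ 3.2 hours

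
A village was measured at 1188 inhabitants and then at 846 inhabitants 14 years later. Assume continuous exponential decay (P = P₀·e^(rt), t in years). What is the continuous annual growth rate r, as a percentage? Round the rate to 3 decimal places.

846 = 1188 · e^(r·14)
e^(14r) = 846/1188 = 0.71212
r = ln(0.71212) / 14 = -0.33951 / 14

r ≈ -2.425% per year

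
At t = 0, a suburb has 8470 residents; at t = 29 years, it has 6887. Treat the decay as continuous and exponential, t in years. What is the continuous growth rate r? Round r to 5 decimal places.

6887 = 8470 · e^(r·29)
e^(29r) = 6887/8470 = 0.81311
r = ln(0.81311) / 29 = -0.20689 / 29

r ≈ -0.00713 per year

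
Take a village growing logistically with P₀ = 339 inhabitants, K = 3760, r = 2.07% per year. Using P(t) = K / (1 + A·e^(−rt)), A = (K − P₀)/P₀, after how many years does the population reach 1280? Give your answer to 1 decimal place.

t ≈ 79.7 years

A = (3760 − 339)/339 = 10.09145
1280 = 3760/(1 + 10.09145·e^(−0.0207t)) → 1 + 10.09145·e^(−0.0207t) = 2.9375
e^(−0.0207t) = 0.191994 → t = ln(5.20849)/0.0207 = 1.65029/0.0207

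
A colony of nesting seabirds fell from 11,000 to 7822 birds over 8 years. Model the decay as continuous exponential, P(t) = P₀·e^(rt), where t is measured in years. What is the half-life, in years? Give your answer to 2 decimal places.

r = ln(7822/11000) / 8 = ln(0.71109) / 8 ≈ -0.042619 per year
half-life = ln 2 / |r| = 0.69315 / 0.042619

half-life ≈ 16.26 years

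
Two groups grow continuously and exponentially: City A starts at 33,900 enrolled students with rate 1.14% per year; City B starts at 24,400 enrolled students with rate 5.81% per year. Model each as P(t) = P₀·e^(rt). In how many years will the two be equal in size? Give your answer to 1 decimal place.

t ≈ 7.0 years

33900·e^(0.0114t) = 24400·e^(0.0581t)
33900/24400 = e^((0.0581 − 0.0114)t) → ln(1.38934) = 0.0467·t
t = 0.32883 / 0.0467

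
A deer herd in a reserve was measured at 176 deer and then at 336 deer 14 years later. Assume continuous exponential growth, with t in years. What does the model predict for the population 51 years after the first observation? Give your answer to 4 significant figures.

≈ 1,856 deer

r = ln(336/176) / 14 ≈ 0.046188 per year
P(51) = 176 · e^(0.046188·51) = 176 · 10.54414 ≈ 1855.77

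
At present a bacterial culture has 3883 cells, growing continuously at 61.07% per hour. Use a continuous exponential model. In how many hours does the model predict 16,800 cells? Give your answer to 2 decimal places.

t ≈ 2.40 hours

16800 = 3883 · e^(0.6107·t)
t = ln(16800/3883) / 0.6107 = ln(4.32655) / 0.6107 = 1.46477 / 0.6107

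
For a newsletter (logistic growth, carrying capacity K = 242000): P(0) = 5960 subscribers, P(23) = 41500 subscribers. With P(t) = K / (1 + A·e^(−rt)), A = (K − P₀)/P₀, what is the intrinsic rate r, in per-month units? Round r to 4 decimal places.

A = (242000 − 5960)/5960 = 39.60403
41500 = 242000/(1 + 39.60403·e^(−r·23)) → e^(−23r) = (5.83133 − 1)/39.60403 = 0.121991
r = −ln(0.121991)/23 = 2.10381/23

r ≈ 0.0915 per month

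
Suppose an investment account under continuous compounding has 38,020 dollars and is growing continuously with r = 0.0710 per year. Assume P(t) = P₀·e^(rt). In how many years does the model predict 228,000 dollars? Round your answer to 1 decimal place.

228000 = 38020 · e^(0.071·t)
t = ln(228000/38020) / 0.071 = ln(5.99684) / 0.071 = 1.79123 / 0.071

t ≈ 25.2 years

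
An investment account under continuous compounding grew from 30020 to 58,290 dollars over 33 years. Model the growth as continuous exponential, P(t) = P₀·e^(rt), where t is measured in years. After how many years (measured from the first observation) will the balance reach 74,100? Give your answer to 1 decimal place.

t ≈ 44.9 years

r = ln(58290/30020) / 33 ≈ 0.020108 per year
t = ln(74100/30020) / r = 0.90355 / 0.020108 ≈ 44.935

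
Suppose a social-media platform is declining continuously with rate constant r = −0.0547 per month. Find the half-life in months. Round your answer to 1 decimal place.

half-life = ln(2) / |r| = 0.69315 / 0.0547

half-life ≈ 12.7 months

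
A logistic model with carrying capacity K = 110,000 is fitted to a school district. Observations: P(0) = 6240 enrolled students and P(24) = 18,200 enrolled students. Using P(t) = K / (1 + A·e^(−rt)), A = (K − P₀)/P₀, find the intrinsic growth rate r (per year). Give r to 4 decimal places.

r ≈ 0.0497 per year

A = (110000 − 6240)/6240 = 16.62821
18200 = 110000/(1 + 16.62821·e^(−r·24)) → e^(−24r) = (6.04396 − 1)/16.62821 = 0.303337
r = −ln(0.303337)/24 = 1.19291/24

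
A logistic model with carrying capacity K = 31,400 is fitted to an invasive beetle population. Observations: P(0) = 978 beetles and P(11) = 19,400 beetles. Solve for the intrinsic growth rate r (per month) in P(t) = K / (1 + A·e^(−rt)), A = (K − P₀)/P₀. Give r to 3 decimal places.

A = (31400 − 978)/978 = 31.10634
19400 = 31400/(1 + 31.10634·e^(−r·11)) → e^(−11r) = (1.61856 − 1)/31.10634 = 0.019885
r = −ln(0.019885)/11 = 3.91778/11

r ≈ 0.356 per month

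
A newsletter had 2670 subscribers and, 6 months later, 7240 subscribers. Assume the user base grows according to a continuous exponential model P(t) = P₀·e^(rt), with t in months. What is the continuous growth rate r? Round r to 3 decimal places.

7240 = 2670 · e^(r·6)
e^(6r) = 7240/2670 = 2.71161
r = ln(2.71161) / 6 = 0.99754 / 6

r ≈ 0.166 per month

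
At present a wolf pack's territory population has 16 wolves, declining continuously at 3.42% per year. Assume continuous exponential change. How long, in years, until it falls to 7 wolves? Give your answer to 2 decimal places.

t ≈ 24.17 years

7 = 16 · e^(-0.0342·t)
t = ln(7/16) / -0.0342 = ln(0.4375) / -0.0342 = -0.82668 / -0.0342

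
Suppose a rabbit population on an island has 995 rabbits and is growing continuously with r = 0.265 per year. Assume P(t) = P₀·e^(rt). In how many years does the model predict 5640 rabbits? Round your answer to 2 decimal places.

t ≈ 6.55 years

5640 = 995 · e^(0.265·t)
t = ln(5640/995) / 0.265 = ln(5.66834) / 0.265 = 1.7349 / 0.265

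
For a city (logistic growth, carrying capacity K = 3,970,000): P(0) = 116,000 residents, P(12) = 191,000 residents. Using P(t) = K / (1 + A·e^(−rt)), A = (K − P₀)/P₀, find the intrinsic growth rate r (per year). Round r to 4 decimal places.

A = (3970000 − 116000)/116000 = 33.22414
191000 = 3970000/(1 + 33.22414·e^(−r·12)) → e^(−12r) = (20.78534 − 1)/33.22414 = 0.595511
r = −ln(0.595511)/12 = 0.51834/12

r ≈ 0.0432 per year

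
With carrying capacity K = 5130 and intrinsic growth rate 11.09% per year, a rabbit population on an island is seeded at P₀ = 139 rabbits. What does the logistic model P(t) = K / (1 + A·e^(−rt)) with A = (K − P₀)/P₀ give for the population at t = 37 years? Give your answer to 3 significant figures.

≈ 3,220 rabbits

A = (5130 − 139)/139 = 35.90647
P(37) = 5130 / (1 + 35.90647·e^(−0.1109·37)) = 5130 / (1 + 35.90647·0.016518)
= 5130 / 1.59311 ≈ 3220.12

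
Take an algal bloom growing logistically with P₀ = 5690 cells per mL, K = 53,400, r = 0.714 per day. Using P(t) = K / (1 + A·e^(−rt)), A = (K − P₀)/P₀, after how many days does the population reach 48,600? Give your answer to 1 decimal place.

t ≈ 6.2 days

A = (53400 − 5690)/5690 = 8.38489
48600 = 53400/(1 + 8.38489·e^(−0.714t)) → 1 + 8.38489·e^(−0.714t) = 1.09877
e^(−0.714t) = 0.011779 → t = ln(84.89697)/0.714 = 4.44144/0.714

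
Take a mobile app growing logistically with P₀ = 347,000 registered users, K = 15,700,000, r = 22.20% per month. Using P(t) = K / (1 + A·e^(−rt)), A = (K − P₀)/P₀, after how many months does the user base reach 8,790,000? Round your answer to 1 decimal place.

A = (15700000 − 347000)/347000 = 44.24496
8790000 = 15700000/(1 + 44.24496·e^(−0.222t)) → 1 + 44.24496·e^(−0.222t) = 1.78612
e^(−0.222t) = 0.017767 → t = ln(56.28266)/0.222 = 4.03039/0.222

t ≈ 18.2 months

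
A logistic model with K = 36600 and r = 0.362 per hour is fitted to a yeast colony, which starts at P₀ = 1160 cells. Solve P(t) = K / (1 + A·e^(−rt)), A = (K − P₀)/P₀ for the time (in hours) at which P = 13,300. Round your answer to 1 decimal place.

t ≈ 7.9 hours

A = (36600 − 1160)/1160 = 30.55172
13300 = 36600/(1 + 30.55172·e^(−0.362t)) → 1 + 30.55172·e^(−0.362t) = 2.75188
e^(−0.362t) = 0.057341 → t = ln(17.4394)/0.362 = 2.85873/0.362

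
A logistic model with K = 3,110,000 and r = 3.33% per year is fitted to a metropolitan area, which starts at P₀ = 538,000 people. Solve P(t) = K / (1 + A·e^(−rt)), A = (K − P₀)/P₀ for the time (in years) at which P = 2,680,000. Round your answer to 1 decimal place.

A = (3110000 − 538000)/538000 = 4.78067
2680000 = 3110000/(1 + 4.78067·e^(−0.0333t)) → 1 + 4.78067·e^(−0.0333t) = 1.16045
e^(−0.0333t) = 0.033562 → t = ln(29.7958)/0.0333 = 3.39437/0.0333

t ≈ 101.9 years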